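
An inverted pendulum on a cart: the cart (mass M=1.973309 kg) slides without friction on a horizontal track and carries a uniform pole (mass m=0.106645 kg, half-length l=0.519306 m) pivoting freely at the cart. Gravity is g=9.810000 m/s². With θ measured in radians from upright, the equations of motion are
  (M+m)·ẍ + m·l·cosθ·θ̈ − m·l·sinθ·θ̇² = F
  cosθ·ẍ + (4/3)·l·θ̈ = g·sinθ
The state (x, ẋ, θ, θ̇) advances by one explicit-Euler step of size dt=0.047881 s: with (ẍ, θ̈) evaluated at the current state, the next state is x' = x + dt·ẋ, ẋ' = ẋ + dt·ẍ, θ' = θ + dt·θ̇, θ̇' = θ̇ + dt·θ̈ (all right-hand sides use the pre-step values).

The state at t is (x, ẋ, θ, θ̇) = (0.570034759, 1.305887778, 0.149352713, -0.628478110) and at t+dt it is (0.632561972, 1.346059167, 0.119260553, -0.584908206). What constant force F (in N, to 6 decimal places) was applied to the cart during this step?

F = 1.791627 N

ẍ = (ẋ'−ẋ)/dt = (1.346059167−1.305887778)/0.047881 = 0.838984
θ̈ = (θ̇'−θ̇)/dt = (-0.584908206−-0.628478110)/0.047881 = 0.909962
sinθ=0.148798, cosθ=0.988868
F = (M+m)·ẍ + m·l·cosθ·θ̈ − m·l·sinθ·θ̇² = 1.745048 + 0.049834 − 0.003255 = 1.791627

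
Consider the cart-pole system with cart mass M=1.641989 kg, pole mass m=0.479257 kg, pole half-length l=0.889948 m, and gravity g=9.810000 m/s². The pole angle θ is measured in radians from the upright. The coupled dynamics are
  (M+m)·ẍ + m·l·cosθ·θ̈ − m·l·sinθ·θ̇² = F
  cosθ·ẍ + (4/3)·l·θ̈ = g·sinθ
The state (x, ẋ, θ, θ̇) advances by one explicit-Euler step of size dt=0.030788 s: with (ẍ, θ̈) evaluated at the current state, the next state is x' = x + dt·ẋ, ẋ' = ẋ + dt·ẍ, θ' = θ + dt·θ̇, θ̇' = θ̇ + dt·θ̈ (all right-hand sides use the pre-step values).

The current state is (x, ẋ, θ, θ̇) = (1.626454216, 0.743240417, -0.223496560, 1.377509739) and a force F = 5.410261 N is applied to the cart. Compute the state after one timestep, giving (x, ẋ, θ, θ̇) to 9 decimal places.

sinθ=-0.221640566, cosθ=0.975128432
temp = (F + m·l·θ̇²·sinθ)/(M+m) = (5.410261 + -0.179379043)/2.121246 = 2.465947824
θ̈ = (g·sinθ − cosθ·temp)/(l·(4/3 − m·cos²θ/(M+m))) = -4.600037291
ẍ = temp − m·l·θ̈·cosθ/(M+m) = 3.367862039
Euler: x'=1.626454216+0.030788·0.743240417=1.649337102, ẋ'=0.743240417+0.030788·3.367862039=0.846930153
       θ'=-0.223496560+0.030788·1.377509739=-0.181085790, θ̇'=1.377509739+0.030788·-4.600037291=1.235883791

(1.649337102, 0.846930153, -0.181085790, 1.235883791)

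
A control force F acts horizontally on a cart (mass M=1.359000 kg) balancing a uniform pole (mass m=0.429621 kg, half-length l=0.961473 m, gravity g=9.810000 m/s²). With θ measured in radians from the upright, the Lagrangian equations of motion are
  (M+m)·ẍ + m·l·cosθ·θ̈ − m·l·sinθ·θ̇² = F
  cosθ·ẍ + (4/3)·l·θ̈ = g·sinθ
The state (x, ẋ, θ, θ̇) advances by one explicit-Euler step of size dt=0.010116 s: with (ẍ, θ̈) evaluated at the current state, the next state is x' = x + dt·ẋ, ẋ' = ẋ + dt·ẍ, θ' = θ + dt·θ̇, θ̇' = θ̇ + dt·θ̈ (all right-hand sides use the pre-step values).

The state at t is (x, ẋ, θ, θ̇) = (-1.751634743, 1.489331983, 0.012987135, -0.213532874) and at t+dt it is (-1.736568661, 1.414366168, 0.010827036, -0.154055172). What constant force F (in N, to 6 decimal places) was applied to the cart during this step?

ẍ = (ẋ'−ẋ)/dt = (1.414366168−1.489331983)/0.010116 = -7.410618
θ̈ = (θ̇'−θ̇)/dt = (-0.154055172−-0.213532874)/0.010116 = 5.879567
sinθ=0.012987, cosθ=0.999916
F = (M+m)·ẍ + m·l·cosθ·θ̈ − m·l·sinθ·θ̇² = -13.254788 + 2.428462 − 0.000245 = -10.826570

F = -10.826570 N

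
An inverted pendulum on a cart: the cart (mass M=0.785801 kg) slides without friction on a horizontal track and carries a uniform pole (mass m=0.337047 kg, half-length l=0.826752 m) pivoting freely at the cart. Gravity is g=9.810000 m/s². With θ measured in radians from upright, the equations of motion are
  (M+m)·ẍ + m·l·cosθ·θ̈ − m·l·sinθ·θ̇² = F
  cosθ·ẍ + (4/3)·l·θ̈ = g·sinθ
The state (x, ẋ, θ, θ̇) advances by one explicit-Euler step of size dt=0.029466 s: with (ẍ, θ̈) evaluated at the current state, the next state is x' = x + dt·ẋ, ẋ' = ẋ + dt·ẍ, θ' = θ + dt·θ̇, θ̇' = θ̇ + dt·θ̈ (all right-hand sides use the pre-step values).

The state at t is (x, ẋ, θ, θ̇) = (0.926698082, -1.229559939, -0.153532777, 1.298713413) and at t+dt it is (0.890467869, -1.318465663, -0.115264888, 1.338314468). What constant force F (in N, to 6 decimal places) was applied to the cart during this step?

ẍ = (ẋ'−ẋ)/dt = (-1.318465663−-1.229559939)/0.029466 = -3.017231
θ̈ = (θ̇'−θ̇)/dt = (1.338314468−1.298713413)/0.029466 = 1.343958
sinθ=-0.152930, cosθ=0.988237
F = (M+m)·ẍ + m·l·cosθ·θ̈ − m·l·sinθ·θ̇² = -3.387892 + 0.370094 − -0.071876 = -2.945921

F = -2.945921 N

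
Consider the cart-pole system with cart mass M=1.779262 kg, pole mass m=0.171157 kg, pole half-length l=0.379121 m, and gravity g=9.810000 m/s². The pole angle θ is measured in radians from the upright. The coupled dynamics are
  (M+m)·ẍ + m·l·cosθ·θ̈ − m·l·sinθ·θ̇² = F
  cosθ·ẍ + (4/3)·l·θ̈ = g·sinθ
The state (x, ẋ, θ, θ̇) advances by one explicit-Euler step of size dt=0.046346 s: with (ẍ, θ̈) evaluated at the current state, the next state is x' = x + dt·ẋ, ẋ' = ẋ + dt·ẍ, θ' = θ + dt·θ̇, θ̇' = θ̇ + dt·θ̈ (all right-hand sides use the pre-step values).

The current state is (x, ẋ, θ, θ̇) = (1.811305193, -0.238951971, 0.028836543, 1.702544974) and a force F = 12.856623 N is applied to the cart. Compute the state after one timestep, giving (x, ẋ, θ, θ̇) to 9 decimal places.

(1.800230725, 0.087266914, 0.107742692, 1.083400121)

sinθ=0.028832547, cosθ=0.999584256
temp = (F + m·l·θ̇²·sinθ)/(M+m) = (12.856623 + 0.005423163)/1.950419 = 6.594504137
θ̈ = (g·sinθ − cosθ·temp)/(l·(4/3 − m·cos²θ/(M+m))) = -13.359186393
ẍ = temp − m·l·θ̈·cosθ/(M+m) = 7.038771084
Euler: x'=1.811305193+0.046346·-0.238951971=1.800230725, ẋ'=-0.238951971+0.046346·7.038771084=0.087266914
       θ'=0.028836543+0.046346·1.702544974=0.107742692, θ̇'=1.702544974+0.046346·-13.359186393=1.083400121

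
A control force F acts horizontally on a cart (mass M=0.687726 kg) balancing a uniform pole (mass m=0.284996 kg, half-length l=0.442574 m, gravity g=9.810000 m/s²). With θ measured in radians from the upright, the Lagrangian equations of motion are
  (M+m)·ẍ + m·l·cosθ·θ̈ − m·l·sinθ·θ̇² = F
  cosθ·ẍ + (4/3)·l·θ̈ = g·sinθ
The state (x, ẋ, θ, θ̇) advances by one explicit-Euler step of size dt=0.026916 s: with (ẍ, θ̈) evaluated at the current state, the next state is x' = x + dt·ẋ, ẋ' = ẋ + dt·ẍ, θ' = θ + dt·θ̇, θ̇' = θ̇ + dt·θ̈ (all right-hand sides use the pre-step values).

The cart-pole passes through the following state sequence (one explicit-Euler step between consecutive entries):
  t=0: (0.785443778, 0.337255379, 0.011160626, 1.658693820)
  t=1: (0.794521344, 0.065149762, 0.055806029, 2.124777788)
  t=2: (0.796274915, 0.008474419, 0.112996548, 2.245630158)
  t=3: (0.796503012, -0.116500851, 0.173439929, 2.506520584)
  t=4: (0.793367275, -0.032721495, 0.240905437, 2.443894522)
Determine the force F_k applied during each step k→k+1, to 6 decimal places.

step 0→1:
  ẍ = (ẋ'−ẋ)/dt = (0.065149762−0.337255379)/0.026916 = -10.109437
  θ̈ = (θ̇'−θ̇)/dt = (2.124777788−1.658693820)/0.026916 = 17.316242
  sinθ=0.011160, cosθ=0.999938
  F = (M+m)·ẍ + m·l·cosθ·θ̈ − m·l·sinθ·θ̇² = -9.833672 + 2.183993 − 0.003873 = -7.653552
step 1→2:
  ẍ = (ẋ'−ẋ)/dt = (0.008474419−0.065149762)/0.026916 = -2.105638
  θ̈ = (θ̇'−θ̇)/dt = (2.245630158−2.124777788)/0.026916 = 4.489983
  sinθ=0.055777, cosθ=0.998443
  F = (M+m)·ẍ + m·l·cosθ·θ̈ − m·l·sinθ·θ̇² = -2.048200 + 0.565448 − 0.031762 = -1.514514
step 2→3:
  ẍ = (ẋ'−ẋ)/dt = (-0.116500851−0.008474419)/0.026916 = -4.643159
  θ̈ = (θ̇'−θ̇)/dt = (2.506520584−2.245630158)/0.026916 = 9.692764
  sinθ=0.112756, cosθ=0.993623
  F = (M+m)·ẍ + m·l·cosθ·θ̈ − m·l·sinθ·θ̇² = -4.516503 + 1.214769 − 0.071720 = -3.373454
step 3→4:
  ẍ = (ẋ'−ẋ)/dt = (-0.032721495−-0.116500851)/0.026916 = 3.112623
  θ̈ = (θ̇'−θ̇)/dt = (2.443894522−2.506520584)/0.026916 = -2.326722
  sinθ=0.172572, cosθ=0.984997
  F = (M+m)·ẍ + m·l·cosθ·θ̈ − m·l·sinθ·θ̇² = 3.027717 + -0.289071 − 0.136753 = 2.601893

F_0 = -7.653552 N
F_1 = -1.514514 N
F_2 = -3.373454 N
F_3 = 2.601893 N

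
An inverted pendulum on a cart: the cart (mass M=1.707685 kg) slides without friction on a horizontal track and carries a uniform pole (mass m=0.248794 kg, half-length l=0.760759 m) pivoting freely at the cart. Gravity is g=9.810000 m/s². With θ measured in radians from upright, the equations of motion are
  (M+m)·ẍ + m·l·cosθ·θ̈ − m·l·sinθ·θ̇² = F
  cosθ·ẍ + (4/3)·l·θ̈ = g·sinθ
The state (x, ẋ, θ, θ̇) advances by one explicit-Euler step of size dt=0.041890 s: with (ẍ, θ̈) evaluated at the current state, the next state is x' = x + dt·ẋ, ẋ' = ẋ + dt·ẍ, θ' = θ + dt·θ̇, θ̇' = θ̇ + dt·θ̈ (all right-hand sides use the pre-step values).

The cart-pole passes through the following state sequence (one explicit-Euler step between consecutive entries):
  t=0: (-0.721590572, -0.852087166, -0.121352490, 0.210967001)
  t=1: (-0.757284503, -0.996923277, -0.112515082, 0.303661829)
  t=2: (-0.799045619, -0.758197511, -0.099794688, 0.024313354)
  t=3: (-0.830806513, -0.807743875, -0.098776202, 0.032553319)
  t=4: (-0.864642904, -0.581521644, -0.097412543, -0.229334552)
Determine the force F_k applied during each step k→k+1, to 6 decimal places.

F_0 = -6.347829 N
F_1 = 9.897480 N
F_2 = -2.277014 N
F_3 = 9.388240 N

step 0→1:
  ẍ = (ẋ'−ẋ)/dt = (-0.996923277−-0.852087166)/0.041890 = -3.457534
  θ̈ = (θ̇'−θ̇)/dt = (0.303661829−0.210967001)/0.041890 = 2.212815
  sinθ=-0.121055, cosθ=0.992646
  F = (M+m)·ẍ + m·l·cosθ·θ̈ − m·l·sinθ·θ̇² = -6.764593 + 0.415744 − -0.001020 = -6.347829
step 1→2:
  ẍ = (ẋ'−ẋ)/dt = (-0.758197511−-0.996923277)/0.041890 = 5.698872
  θ̈ = (θ̇'−θ̇)/dt = (0.024313354−0.303661829)/0.041890 = -6.668620
  sinθ=-0.112278, cosθ=0.993677
  F = (M+m)·ẍ + m·l·cosθ·θ̈ − m·l·sinθ·θ̇² = 11.149724 + -1.254204 − -0.001960 = 9.897480
step 2→3:
  ẍ = (ẋ'−ẋ)/dt = (-0.807743875−-0.758197511)/0.041890 = -1.182773
  θ̈ = (θ̇'−θ̇)/dt = (0.032553319−0.024313354)/0.041890 = 0.196705
  sinθ=-0.099629, cosθ=0.995025
  F = (M+m)·ẍ + m·l·cosθ·θ̈ − m·l·sinθ·θ̇² = -2.314071 + 0.037046 − -0.000011 = -2.277014
step 3→4:
  ẍ = (ẋ'−ẋ)/dt = (-0.581521644−-0.807743875)/0.041890 = 5.400387
  θ̈ = (θ̇'−θ̇)/dt = (-0.229334552−0.032553319)/0.041890 = -6.251799
  sinθ=-0.098616, cosθ=0.995126
  F = (M+m)·ẍ + m·l·cosθ·θ̈ − m·l·sinθ·θ̇² = 10.565745 + -1.177524 − -0.000020 = 9.388240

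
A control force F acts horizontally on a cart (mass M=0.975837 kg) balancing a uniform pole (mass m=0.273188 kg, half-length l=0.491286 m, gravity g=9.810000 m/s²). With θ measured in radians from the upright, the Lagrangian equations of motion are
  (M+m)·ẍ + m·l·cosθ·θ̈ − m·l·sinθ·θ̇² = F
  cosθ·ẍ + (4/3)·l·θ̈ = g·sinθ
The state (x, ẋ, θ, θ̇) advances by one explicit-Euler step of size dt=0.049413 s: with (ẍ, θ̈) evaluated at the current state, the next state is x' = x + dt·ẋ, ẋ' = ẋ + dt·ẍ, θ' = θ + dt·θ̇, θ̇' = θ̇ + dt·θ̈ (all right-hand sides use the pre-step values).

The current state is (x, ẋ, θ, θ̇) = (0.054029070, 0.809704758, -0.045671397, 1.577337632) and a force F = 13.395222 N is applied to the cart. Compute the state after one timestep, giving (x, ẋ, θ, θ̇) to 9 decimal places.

(0.094039011, 1.446981541, 0.032269587, 0.571696236)

sinθ=-0.045655521, cosθ=0.998957243
temp = (F + m·l·θ̇²·sinθ)/(M+m) = (13.395222 + -0.015245394)/1.249025 = 10.712336908
θ̈ = (g·sinθ − cosθ·temp)/(l·(4/3 − m·cos²θ/(M+m))) = -20.351757549
ẍ = temp − m·l·θ̈·cosθ/(M+m) = 12.896945796
Euler: x'=0.054029070+0.049413·0.809704758=0.094039011, ẋ'=0.809704758+0.049413·12.896945796=1.446981541
       θ'=-0.045671397+0.049413·1.577337632=0.032269587, θ̇'=1.577337632+0.049413·-20.351757549=0.571696236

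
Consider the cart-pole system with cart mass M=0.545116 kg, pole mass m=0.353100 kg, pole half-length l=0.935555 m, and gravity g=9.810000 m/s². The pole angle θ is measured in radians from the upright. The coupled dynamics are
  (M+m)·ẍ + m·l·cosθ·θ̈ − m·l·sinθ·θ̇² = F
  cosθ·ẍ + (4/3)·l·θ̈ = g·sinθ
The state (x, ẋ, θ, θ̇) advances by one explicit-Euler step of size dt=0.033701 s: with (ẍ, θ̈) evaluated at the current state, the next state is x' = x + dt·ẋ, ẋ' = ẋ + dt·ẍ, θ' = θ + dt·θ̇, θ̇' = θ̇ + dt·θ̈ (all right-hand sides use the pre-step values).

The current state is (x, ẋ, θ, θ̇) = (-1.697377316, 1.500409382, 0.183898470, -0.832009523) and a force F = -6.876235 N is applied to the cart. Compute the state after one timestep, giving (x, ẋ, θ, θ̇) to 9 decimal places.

(-1.646812019, 1.117274535, 0.155858917, -0.481578083)

sinθ=0.182863688, cosθ=0.983138277
temp = (F + m·l·θ̇²·sinθ)/(M+m) = (-6.876235 + 0.041816830)/0.898216 = -7.608880458
θ̈ = (g·sinθ − cosθ·temp)/(l·(4/3 − m·cos²θ/(M+m))) = 10.398250493
ẍ = temp − m·l·θ̈·cosθ/(M+m) = -11.368649219
Euler: x'=-1.697377316+0.033701·1.500409382=-1.646812019, ẋ'=1.500409382+0.033701·-11.368649219=1.117274535
       θ'=0.183898470+0.033701·-0.832009523=0.155858917, θ̇'=-0.832009523+0.033701·10.398250493=-0.481578083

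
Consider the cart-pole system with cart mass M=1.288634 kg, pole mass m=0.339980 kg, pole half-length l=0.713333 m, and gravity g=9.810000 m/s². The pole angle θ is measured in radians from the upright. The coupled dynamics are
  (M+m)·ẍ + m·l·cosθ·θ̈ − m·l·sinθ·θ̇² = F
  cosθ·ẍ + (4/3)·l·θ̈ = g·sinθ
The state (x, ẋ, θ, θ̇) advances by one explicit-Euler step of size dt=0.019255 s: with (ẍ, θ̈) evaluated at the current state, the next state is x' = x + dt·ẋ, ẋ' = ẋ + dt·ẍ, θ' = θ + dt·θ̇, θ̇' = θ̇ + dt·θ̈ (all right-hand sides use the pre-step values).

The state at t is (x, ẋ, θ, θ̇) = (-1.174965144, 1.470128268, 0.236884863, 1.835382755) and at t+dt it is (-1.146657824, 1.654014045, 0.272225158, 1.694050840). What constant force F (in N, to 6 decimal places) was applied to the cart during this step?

F = 13.631208 N

ẍ = (ẋ'−ẋ)/dt = (1.654014045−1.470128268)/0.019255 = 9.550027
θ̈ = (θ̇'−θ̇)/dt = (1.694050840−1.835382755)/0.019255 = -7.340011
sinθ=0.234676, cosθ=0.972074
F = (M+m)·ẍ + m·l·cosθ·θ̈ − m·l·sinθ·θ̇² = 15.553308 + -1.730381 − 0.191720 = 13.631208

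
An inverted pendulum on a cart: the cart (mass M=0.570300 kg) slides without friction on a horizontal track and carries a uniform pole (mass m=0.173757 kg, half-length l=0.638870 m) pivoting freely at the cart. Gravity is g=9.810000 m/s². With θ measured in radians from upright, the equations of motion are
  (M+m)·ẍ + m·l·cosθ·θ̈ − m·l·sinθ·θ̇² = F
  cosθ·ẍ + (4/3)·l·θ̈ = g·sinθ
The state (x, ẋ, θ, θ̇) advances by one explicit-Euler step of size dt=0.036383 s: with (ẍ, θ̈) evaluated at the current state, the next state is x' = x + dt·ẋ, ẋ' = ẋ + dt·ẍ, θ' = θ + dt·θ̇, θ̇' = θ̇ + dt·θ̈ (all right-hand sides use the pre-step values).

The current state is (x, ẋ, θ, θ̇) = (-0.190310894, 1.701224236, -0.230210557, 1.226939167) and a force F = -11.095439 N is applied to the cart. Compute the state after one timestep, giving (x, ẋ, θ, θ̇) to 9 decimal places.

sinθ=-0.228182531, cosθ=0.973618371
temp = (F + m·l·θ̇²·sinθ)/(M+m) = (-11.095439 + -0.038131445)/0.744057 = -14.963330020
θ̈ = (g·sinθ − cosθ·temp)/(l·(4/3 − m·cos²θ/(M+m))) = 17.356521753
ẍ = temp − m·l·θ̈·cosθ/(M+m) = -17.484487969
Euler: x'=-0.190310894+0.036383·1.701224236=-0.128415253, ẋ'=1.701224236+0.036383·-17.484487969=1.065086110
       θ'=-0.230210557+0.036383·1.226939167=-0.185570829, θ̇'=1.226939167+0.036383·17.356521753=1.858421498

(-0.128415253, 1.065086110, -0.185570829, 1.858421498)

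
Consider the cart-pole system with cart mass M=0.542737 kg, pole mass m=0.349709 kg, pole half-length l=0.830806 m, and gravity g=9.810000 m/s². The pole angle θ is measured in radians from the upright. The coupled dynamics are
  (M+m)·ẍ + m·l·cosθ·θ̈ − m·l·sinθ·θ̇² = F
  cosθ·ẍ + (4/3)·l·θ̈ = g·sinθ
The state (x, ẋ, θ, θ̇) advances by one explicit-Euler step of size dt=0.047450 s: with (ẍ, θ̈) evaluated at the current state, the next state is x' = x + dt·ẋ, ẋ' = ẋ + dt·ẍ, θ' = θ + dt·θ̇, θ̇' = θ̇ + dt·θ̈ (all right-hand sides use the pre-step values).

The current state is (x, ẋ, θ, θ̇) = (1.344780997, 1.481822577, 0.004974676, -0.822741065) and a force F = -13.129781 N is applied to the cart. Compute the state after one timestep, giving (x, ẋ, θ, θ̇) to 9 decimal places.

(1.415093478, 0.492298653, -0.034064388, 0.072618957)

sinθ=0.004974655, cosθ=0.999987626
temp = (F + m·l·θ̇²·sinθ)/(M+m) = (-13.129781 + 0.000978353)/0.892446 = -14.711033101
θ̈ = (g·sinθ − cosθ·temp)/(l·(4/3 − m·cos²θ/(M+m))) = 18.869547365
ẍ = temp − m·l·θ̈·cosθ/(M+m) = -20.854034228
Euler: x'=1.344780997+0.047450·1.481822577=1.415093478, ẋ'=1.481822577+0.047450·-20.854034228=0.492298653
       θ'=0.004974676+0.047450·-0.822741065=-0.034064388, θ̇'=-0.822741065+0.047450·18.869547365=0.072618957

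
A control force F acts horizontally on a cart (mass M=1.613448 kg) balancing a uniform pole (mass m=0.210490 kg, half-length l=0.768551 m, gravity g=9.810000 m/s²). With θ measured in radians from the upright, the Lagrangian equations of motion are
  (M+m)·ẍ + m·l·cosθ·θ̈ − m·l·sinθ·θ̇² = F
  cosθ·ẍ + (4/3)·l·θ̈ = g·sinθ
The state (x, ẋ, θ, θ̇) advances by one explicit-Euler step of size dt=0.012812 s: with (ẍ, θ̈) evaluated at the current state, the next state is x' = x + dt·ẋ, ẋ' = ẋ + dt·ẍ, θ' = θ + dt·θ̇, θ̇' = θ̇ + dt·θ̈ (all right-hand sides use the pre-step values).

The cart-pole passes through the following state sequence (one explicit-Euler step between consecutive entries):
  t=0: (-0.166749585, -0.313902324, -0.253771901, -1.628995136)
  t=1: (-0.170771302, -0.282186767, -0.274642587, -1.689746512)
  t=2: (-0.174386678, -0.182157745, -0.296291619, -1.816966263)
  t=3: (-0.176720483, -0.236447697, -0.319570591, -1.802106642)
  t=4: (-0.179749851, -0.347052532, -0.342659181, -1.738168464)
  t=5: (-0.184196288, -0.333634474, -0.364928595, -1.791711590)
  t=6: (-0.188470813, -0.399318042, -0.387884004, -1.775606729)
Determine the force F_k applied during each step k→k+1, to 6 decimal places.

F_0 = 3.880338 N
F_1 = 12.819416 N
F_2 = -7.393423 N
F_3 = -14.814393 N
F_4 = 1.437669 N
F_5 = -8.975526 N

step 0→1:
  ẍ = (ẋ'−ẋ)/dt = (-0.282186767−-0.313902324)/0.012812 = 2.475457
  θ̈ = (θ̇'−θ̇)/dt = (-1.689746512−-1.628995136)/0.012812 = -4.741756
  sinθ=-0.251057, cosθ=0.967972
  F = (M+m)·ẍ + m·l·cosθ·θ̈ − m·l·sinθ·θ̇² = 4.515080 + -0.742517 − -0.107774 = 3.880338
step 1→2:
  ẍ = (ẋ'−ẋ)/dt = (-0.182157745−-0.282186767)/0.012812 = 7.807448
  θ̈ = (θ̇'−θ̇)/dt = (-1.816966263−-1.689746512)/0.012812 = -9.929734
  sinθ=-0.271203, cosθ=0.962522
  F = (M+m)·ẍ + m·l·cosθ·θ̈ − m·l·sinθ·θ̇² = 14.240301 + -1.546153 − -0.125268 = 12.819416
step 2→3:
  ẍ = (ẋ'−ẋ)/dt = (-0.236447697−-0.182157745)/0.012812 = -4.237430
  θ̈ = (θ̇'−θ̇)/dt = (-1.802106642−-1.816966263)/0.012812 = 1.159821
  sinθ=-0.291975, cosθ=0.956426
  F = (M+m)·ẍ + m·l·cosθ·θ̈ − m·l·sinθ·θ̇² = -7.728809 + 0.179451 − -0.155935 = -7.393423
step 3→4:
  ẍ = (ẋ'−ẋ)/dt = (-0.347052532−-0.236447697)/0.012812 = -8.632909
  θ̈ = (θ̇'−θ̇)/dt = (-1.738168464−-1.802106642)/0.012812 = 4.990492
  sinθ=-0.314159, cosθ=0.949370
  F = (M+m)·ẍ + m·l·cosθ·θ̈ − m·l·sinθ·θ̇² = -15.745891 + 0.766449 − -0.165050 = -14.814393
step 4→5:
  ẍ = (ẋ'−ẋ)/dt = (-0.333634474−-0.347052532)/0.012812 = 1.047304
  θ̈ = (θ̇'−θ̇)/dt = (-1.791711590−-1.738168464)/0.012812 = -4.179139
  sinθ=-0.335993, cosθ=0.941865
  F = (M+m)·ẍ + m·l·cosθ·θ̈ − m·l·sinθ·θ̇² = 1.910217 + -0.636765 − -0.164217 = 1.437669
step 5→6:
  ẍ = (ẋ'−ẋ)/dt = (-0.399318042−-0.333634474)/0.012812 = -5.126722
  θ̈ = (θ̇'−θ̇)/dt = (-1.775606729−-1.791711590)/0.012812 = 1.257014
  sinθ=-0.356883, cosθ=0.934149
  F = (M+m)·ẍ + m·l·cosθ·θ̈ − m·l·sinθ·θ̇² = -9.350824 + 0.189959 − -0.185339 = -8.975526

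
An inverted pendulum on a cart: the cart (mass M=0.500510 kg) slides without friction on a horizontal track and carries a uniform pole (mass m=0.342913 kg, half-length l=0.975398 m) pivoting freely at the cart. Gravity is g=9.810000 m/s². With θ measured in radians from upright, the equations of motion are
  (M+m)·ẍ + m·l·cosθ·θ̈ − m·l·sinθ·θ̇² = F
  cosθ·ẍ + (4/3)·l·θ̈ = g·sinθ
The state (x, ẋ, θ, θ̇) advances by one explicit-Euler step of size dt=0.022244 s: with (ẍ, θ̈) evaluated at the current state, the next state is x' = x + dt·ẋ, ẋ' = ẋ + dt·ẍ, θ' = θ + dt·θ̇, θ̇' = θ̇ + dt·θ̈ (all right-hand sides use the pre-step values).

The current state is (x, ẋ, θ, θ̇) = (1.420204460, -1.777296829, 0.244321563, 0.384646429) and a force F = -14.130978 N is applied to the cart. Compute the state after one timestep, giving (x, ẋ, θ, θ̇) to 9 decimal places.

sinθ=0.241898092, cosθ=0.970301661
temp = (F + m·l·θ̇²·sinθ)/(M+m) = (-14.130978 + 0.011970758)/0.843423 = -16.740125941
θ̈ = (g·sinθ − cosθ·temp)/(l·(4/3 − m·cos²θ/(M+m))) = 20.078394200
ẍ = temp − m·l·θ̈·cosθ/(M+m) = -24.466151167
Euler: x'=1.420204460+0.022244·-1.777296829=1.380670269, ẋ'=-1.777296829+0.022244·-24.466151167=-2.321521896
       θ'=0.244321563+0.022244·0.384646429=0.252877638, θ̇'=0.384646429+0.022244·20.078394200=0.831270230

(1.380670269, -2.321521896, 0.252877638, 0.831270230)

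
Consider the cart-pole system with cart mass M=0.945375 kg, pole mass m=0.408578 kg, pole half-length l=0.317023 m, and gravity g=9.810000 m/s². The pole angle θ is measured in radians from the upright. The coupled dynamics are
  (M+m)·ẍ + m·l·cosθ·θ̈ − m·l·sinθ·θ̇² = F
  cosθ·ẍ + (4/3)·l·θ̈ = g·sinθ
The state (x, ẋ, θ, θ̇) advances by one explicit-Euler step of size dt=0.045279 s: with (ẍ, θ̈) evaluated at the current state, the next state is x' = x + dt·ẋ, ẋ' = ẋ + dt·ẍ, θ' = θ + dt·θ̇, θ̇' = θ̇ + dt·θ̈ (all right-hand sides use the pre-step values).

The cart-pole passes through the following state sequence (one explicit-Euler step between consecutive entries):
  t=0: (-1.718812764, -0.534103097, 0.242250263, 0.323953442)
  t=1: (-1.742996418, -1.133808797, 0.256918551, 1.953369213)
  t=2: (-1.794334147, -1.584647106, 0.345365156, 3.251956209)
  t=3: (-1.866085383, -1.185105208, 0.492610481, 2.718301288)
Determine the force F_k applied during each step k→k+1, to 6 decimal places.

step 0→1:
  ẍ = (ẋ'−ẋ)/dt = (-1.133808797−-0.534103097)/0.045279 = -13.244676
  θ̈ = (θ̇'−θ̇)/dt = (1.953369213−0.323953442)/0.045279 = 35.986125
  sinθ=0.239888, cosθ=0.970801
  F = (M+m)·ẍ + m·l·cosθ·θ̈ − m·l·sinθ·θ̇² = -17.932669 + 4.525128 − 0.003261 = -13.410802
step 1→2:
  ẍ = (ẋ'−ẋ)/dt = (-1.584647106−-1.133808797)/0.045279 = -9.956896
  θ̈ = (θ̇'−θ̇)/dt = (3.251956209−1.953369213)/0.045279 = 28.679675
  sinθ=0.254101, cosθ=0.967178
  F = (M+m)·ẍ + m·l·cosθ·θ̈ − m·l·sinθ·θ̇² = -13.481170 + 3.592909 − 0.125586 = -10.013847
step 2→3:
  ẍ = (ẋ'−ẋ)/dt = (-1.185105208−-1.584647106)/0.045279 = 8.824000
  θ̈ = (θ̇'−θ̇)/dt = (2.718301288−3.251956209)/0.045279 = -11.785926
  sinθ=0.338540, cosθ=0.940952
  F = (M+m)·ẍ + m·l·cosθ·θ̈ − m·l·sinθ·θ̇² = 11.947281 + -1.436471 − 0.463730 = 10.047080

F_0 = -13.410802 N
F_1 = -10.013847 N
F_2 = 10.047080 N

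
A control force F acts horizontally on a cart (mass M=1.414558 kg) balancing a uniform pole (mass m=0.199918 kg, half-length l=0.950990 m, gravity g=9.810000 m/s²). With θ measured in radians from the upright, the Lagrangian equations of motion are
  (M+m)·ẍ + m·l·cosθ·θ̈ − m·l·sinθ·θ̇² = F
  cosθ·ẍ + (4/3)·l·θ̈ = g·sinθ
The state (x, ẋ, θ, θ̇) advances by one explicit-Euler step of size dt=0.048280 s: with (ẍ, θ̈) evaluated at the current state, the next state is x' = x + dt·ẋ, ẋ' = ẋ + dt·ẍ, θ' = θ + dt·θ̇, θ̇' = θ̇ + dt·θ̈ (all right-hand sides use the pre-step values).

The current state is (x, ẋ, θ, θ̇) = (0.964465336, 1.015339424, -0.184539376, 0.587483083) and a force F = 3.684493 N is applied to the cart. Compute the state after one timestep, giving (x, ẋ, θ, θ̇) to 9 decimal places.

(1.013485923, 1.144706171, -0.156175693, 0.418650258)

sinθ=-0.183493750, cosθ=0.983020877
temp = (F + m·l·θ̇²·sinθ)/(M+m) = (3.684493 + -0.012040371)/1.614476 = 2.274702522
θ̈ = (g·sinθ − cosθ·temp)/(l·(4/3 − m·cos²θ/(M+m))) = -3.496951632
ẍ = temp − m·l·θ̈·cosθ/(M+m) = 2.679510089
Euler: x'=0.964465336+0.048280·1.015339424=1.013485923, ẋ'=1.015339424+0.048280·2.679510089=1.144706171
       θ'=-0.184539376+0.048280·0.587483083=-0.156175693, θ̇'=0.587483083+0.048280·-3.496951632=0.418650258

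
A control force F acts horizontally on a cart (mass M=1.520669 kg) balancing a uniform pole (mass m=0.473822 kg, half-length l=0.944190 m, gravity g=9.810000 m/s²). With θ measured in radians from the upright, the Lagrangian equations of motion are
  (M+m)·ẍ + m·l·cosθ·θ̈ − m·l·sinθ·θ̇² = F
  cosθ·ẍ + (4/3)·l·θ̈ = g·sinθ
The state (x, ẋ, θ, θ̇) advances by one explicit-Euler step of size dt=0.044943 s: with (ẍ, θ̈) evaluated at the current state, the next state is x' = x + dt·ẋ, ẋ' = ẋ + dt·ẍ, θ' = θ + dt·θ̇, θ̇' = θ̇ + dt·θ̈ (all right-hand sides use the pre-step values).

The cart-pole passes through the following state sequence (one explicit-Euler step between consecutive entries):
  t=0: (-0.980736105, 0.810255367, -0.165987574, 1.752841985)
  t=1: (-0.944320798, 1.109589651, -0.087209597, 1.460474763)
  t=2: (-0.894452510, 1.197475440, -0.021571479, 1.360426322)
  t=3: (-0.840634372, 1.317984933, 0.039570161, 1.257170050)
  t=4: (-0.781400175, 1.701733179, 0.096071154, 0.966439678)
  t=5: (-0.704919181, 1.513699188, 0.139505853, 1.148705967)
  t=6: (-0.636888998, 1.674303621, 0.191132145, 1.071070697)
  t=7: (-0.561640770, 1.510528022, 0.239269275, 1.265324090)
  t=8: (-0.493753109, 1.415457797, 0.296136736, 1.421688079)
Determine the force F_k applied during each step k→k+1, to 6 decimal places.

F_0 = 10.640716 N
F_1 = 2.991199 N
F_2 = 4.338249 N
F_3 = 14.110334 N
F_4 = -6.578724 N
F_5 = 6.279954 N
F_6 = -5.467118 N
F_7 = -2.876642 N

step 0→1:
  ẍ = (ẋ'−ẋ)/dt = (1.109589651−0.810255367)/0.044943 = 6.660309
  θ̈ = (θ̇'−θ̇)/dt = (1.460474763−1.752841985)/0.044943 = -6.505289
  sinθ=-0.165226, cosθ=0.986256
  F = (M+m)·ẍ + m·l·cosθ·θ̈ − m·l·sinθ·θ̇² = 13.283927 + -2.870323 − -0.227112 = 10.640716
step 1→2:
  ẍ = (ẋ'−ẋ)/dt = (1.197475440−1.109589651)/0.044943 = 1.955494
  θ̈ = (θ̇'−θ̇)/dt = (1.360426322−1.460474763)/0.044943 = -2.226118
  sinθ=-0.087099, cosθ=0.996200
  F = (M+m)·ẍ + m·l·cosθ·θ̈ − m·l·sinθ·θ̇² = 3.900216 + -0.992132 − -0.083114 = 2.991199
step 2→3:
  ẍ = (ẋ'−ẋ)/dt = (1.317984933−1.197475440)/0.044943 = 2.681385
  θ̈ = (θ̇'−θ̇)/dt = (1.257170050−1.360426322)/0.044943 = -2.297494
  sinθ=-0.021570, cosθ=0.999767
  F = (M+m)·ẍ + m·l·cosθ·θ̈ − m·l·sinθ·θ̇² = 5.347999 + -1.027609 − -0.017860 = 4.338249
step 3→4:
  ẍ = (ẋ'−ẋ)/dt = (1.701733179−1.317984933)/0.044943 = 8.538554
  θ̈ = (θ̇'−θ̇)/dt = (0.966439678−1.257170050)/0.044943 = -6.468869
  sinθ=0.039560, cosθ=0.999217
  F = (M+m)·ẍ + m·l·cosθ·θ̈ − m·l·sinθ·θ̇² = 17.030070 + -2.891764 − 0.027972 = 14.110334
step 4→5:
  ẍ = (ẋ'−ẋ)/dt = (1.513699188−1.701733179)/0.044943 = -4.183833
  θ̈ = (θ̇'−θ̇)/dt = (1.148705967−0.966439678)/0.044943 = 4.055499
  sinθ=0.095923, cosθ=0.995389
  F = (M+m)·ẍ + m·l·cosθ·θ̈ − m·l·sinθ·θ̇² = -8.344617 + 1.805975 − 0.040082 = -6.578724
step 5→6:
  ẍ = (ẋ'−ẋ)/dt = (1.674303621−1.513699188)/0.044943 = 3.573514
  θ̈ = (θ̇'−θ̇)/dt = (1.071070697−1.148705967)/0.044943 = -1.727416
  sinθ=0.139054, cosθ=0.990285
  F = (M+m)·ẍ + m·l·cosθ·θ̈ − m·l·sinθ·θ̇² = 7.127341 + -0.765300 − 0.082087 = 6.279954
step 6→7:
  ẍ = (ẋ'−ẋ)/dt = (1.510528022−1.674303621)/0.044943 = -3.644074
  θ̈ = (θ̇'−θ̇)/dt = (1.265324090−1.071070697)/0.044943 = 4.322217
  sinθ=0.189971, cosθ=0.981790
  F = (M+m)·ẍ + m·l·cosθ·θ̈ − m·l·sinθ·θ̇² = -7.268072 + 1.898452 − 0.097498 = -5.467118
step 7→8:
  ẍ = (ẋ'−ẋ)/dt = (1.415457797−1.510528022)/0.044943 = -2.115351
  θ̈ = (θ̇'−θ̇)/dt = (1.421688079−1.265324090)/0.044943 = 3.479162
  sinθ=0.236993, cosθ=0.971511
  F = (M+m)·ẍ + m·l·cosθ·θ̈ − m·l·sinθ·θ̇² = -4.219049 + 1.512158 − 0.169751 = -2.876642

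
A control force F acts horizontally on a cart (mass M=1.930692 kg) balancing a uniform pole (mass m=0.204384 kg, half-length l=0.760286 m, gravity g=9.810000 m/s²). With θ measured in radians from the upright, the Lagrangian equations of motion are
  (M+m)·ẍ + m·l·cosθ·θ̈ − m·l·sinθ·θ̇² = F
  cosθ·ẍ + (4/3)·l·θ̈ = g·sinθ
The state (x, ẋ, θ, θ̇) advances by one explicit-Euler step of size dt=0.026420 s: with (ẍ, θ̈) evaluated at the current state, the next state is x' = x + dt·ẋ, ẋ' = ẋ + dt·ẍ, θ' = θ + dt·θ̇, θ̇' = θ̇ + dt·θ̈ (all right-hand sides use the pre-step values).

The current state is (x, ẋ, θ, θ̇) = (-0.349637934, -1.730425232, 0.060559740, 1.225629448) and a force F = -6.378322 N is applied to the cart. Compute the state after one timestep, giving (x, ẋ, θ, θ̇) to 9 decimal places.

(-0.395355769, -1.816455539, 0.092940870, 1.325814337)

sinθ=0.060522730, cosθ=0.998166819
temp = (F + m·l·θ̇²·sinθ)/(M+m) = (-6.378322 + 0.014127352)/2.135076 = -2.980781315
θ̈ = (g·sinθ − cosθ·temp)/(l·(4/3 − m·cos²θ/(M+m))) = 3.792009409
ẍ = temp − m·l·θ̈·cosθ/(M+m) = -3.256256882
Euler: x'=-0.349637934+0.026420·-1.730425232=-0.395355769, ẋ'=-1.730425232+0.026420·-3.256256882=-1.816455539
       θ'=0.060559740+0.026420·1.225629448=0.092940870, θ̇'=1.225629448+0.026420·3.792009409=1.325814337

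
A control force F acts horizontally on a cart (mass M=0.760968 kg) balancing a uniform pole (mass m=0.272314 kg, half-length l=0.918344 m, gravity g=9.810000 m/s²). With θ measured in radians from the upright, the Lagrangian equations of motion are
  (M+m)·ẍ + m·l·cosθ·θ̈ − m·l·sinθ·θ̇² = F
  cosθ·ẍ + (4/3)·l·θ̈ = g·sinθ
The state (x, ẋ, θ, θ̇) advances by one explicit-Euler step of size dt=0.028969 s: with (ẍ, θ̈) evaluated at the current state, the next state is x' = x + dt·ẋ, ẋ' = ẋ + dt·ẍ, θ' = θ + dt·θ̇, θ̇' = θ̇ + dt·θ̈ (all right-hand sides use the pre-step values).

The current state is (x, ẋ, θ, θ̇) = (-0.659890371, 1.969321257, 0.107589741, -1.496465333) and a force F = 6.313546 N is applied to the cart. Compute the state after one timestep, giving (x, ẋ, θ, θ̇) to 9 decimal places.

(-0.602841104, 2.183950041, 0.064238637, -1.645813965)

sinθ=0.107382293, cosθ=0.994217805
temp = (F + m·l·θ̇²·sinθ)/(M+m) = (6.313546 + 0.060136944)/1.033282 = 6.168386698
θ̈ = (g·sinθ − cosθ·temp)/(l·(4/3 − m·cos²θ/(M+m))) = -5.155463829
ẍ = temp − m·l·θ̈·cosθ/(M+m) = 7.408912435
Euler: x'=-0.659890371+0.028969·1.969321257=-0.602841104, ẋ'=1.969321257+0.028969·7.408912435=2.183950041
       θ'=0.107589741+0.028969·-1.496465333=0.064238637, θ̇'=-1.496465333+0.028969·-5.155463829=-1.645813965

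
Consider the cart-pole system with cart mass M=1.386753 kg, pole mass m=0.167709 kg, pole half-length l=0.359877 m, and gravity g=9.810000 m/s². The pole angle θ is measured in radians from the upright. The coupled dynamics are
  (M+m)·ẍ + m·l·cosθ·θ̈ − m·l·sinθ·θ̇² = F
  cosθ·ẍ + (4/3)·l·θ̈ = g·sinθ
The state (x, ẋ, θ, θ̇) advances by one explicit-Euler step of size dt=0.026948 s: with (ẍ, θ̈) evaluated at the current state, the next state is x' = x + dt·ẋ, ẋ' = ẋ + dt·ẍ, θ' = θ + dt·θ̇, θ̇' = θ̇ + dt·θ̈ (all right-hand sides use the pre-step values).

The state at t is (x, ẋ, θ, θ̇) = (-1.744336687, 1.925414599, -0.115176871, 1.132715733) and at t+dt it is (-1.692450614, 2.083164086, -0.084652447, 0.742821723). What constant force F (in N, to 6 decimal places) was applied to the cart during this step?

ẍ = (ẋ'−ẋ)/dt = (2.083164086−1.925414599)/0.026948 = 5.853848
θ̈ = (θ̇'−θ̇)/dt = (0.742821723−1.132715733)/0.026948 = -14.468384
sinθ=-0.114922, cosθ=0.993374
F = (M+m)·ẍ + m·l·cosθ·θ̈ − m·l·sinθ·θ̇² = 9.099584 + -0.867448 − -0.008899 = 8.241035

F = 8.241035 N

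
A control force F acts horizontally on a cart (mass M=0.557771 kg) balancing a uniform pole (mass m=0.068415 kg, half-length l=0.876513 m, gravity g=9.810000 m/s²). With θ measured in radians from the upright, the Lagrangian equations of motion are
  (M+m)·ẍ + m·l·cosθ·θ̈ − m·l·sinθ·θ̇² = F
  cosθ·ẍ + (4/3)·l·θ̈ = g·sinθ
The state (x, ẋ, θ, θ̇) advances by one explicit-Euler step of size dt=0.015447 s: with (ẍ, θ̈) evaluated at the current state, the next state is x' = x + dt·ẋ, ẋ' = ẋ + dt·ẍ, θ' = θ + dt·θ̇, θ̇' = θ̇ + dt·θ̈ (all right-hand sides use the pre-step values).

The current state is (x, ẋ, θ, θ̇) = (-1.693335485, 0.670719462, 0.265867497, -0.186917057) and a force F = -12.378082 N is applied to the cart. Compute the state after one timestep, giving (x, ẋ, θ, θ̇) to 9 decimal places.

(-1.682974881, 0.336761603, 0.262980189, 0.122866870)

sinθ=0.262746384, cosθ=0.964864932
temp = (F + m·l·θ̇²·sinθ)/(M+m) = (-12.378082 + 0.000550484)/0.626186 = -19.766541437
θ̈ = (g·sinθ − cosθ·temp)/(l·(4/3 − m·cos²θ/(M+m))) = 20.054633711
ẍ = temp − m·l·θ̈·cosθ/(M+m) = -21.619593392
Euler: x'=-1.693335485+0.015447·0.670719462=-1.682974881, ẋ'=0.670719462+0.015447·-21.619593392=0.336761603
       θ'=0.265867497+0.015447·-0.186917057=0.262980189, θ̇'=-0.186917057+0.015447·20.054633711=0.122866870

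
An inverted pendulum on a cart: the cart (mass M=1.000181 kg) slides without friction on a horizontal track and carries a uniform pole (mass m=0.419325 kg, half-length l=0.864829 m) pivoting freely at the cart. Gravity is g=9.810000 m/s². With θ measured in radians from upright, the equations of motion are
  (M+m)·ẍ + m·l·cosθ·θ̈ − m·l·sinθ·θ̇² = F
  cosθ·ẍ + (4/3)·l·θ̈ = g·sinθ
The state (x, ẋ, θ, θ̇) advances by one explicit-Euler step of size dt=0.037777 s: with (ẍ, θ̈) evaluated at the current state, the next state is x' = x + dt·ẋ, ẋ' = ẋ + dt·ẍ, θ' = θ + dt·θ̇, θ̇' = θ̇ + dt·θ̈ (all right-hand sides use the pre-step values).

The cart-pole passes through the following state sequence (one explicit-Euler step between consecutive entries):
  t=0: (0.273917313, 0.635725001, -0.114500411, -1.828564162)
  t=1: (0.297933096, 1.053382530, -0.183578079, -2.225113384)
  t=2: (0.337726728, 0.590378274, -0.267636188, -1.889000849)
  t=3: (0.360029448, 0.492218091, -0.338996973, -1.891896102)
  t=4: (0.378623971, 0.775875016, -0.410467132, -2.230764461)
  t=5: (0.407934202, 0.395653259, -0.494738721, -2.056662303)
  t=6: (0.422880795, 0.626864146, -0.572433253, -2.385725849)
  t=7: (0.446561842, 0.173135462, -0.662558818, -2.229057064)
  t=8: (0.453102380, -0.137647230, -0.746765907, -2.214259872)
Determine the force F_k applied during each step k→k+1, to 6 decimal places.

F_0 = 12.050615 N
F_1 = -13.897718 N
F_2 = -3.373054 N
F_3 = 8.022442 N
F_4 = -12.034587 N
F_5 = 6.636171 N
F_6 = -14.667015 N
F_7 = -10.457561 N

step 0→1:
  ẍ = (ẋ'−ẋ)/dt = (1.053382530−0.635725001)/0.037777 = 11.055868
  θ̈ = (θ̇'−θ̇)/dt = (-2.225113384−-1.828564162)/0.037777 = -10.497107
  sinθ=-0.114250, cosθ=0.993452
  F = (M+m)·ẍ + m·l·cosθ·θ̈ − m·l·sinθ·θ̇² = 15.693871 + -3.781791 − -0.138535 = 12.050615
step 1→2:
  ẍ = (ẋ'−ẋ)/dt = (0.590378274−1.053382530)/0.037777 = -12.256247
  θ̈ = (θ̇'−θ̇)/dt = (-1.889000849−-2.225113384)/0.037777 = 8.897280
  sinθ=-0.182549, cosθ=0.983197
  F = (M+m)·ẍ + m·l·cosθ·θ̈ − m·l·sinθ·θ̇² = -17.397817 + 3.172333 − -0.327766 = -13.897718
step 2→3:
  ẍ = (ẋ'−ẋ)/dt = (0.492218091−0.590378274)/0.037777 = -2.598411
  θ̈ = (θ̇'−θ̇)/dt = (-1.891896102−-1.889000849)/0.037777 = -0.076641
  sinθ=-0.264453, cosθ=0.964399
  F = (M+m)·ẍ + m·l·cosθ·θ̈ − m·l·sinθ·θ̇² = -3.688460 + -0.026804 − -0.342210 = -3.373054
step 3→4:
  ẍ = (ẋ'−ẋ)/dt = (0.775875016−0.492218091)/0.037777 = 7.508720
  θ̈ = (θ̇'−θ̇)/dt = (-2.230764461−-1.891896102)/0.037777 = -8.970229
  sinθ=-0.332541, cosθ=0.943089
  F = (M+m)·ẍ + m·l·cosθ·θ̈ − m·l·sinθ·θ̇² = 10.658673 + -3.067871 − -0.431639 = 8.022442
step 4→5:
  ẍ = (ẋ'−ẋ)/dt = (0.395653259−0.775875016)/0.037777 = -10.064901
  θ̈ = (θ̇'−θ̇)/dt = (-2.056662303−-2.230764461)/0.037777 = 4.608681
  sinθ=-0.399038, cosθ=0.916935
  F = (M+m)·ẍ + m·l·cosθ·θ̈ − m·l·sinθ·θ̇² = -14.287187 + 1.532484 − -0.720116 = -12.034587
step 5→6:
  ẍ = (ẋ'−ẋ)/dt = (0.626864146−0.395653259)/0.037777 = 6.120414
  θ̈ = (θ̇'−θ̇)/dt = (-2.385725849−-2.056662303)/0.037777 = -8.710685
  sinθ=-0.474802, cosθ=0.880093
  F = (M+m)·ẍ + m·l·cosθ·θ̈ − m·l·sinθ·θ̇² = 8.687965 + -2.780109 − -0.728315 = 6.636171
step 6→7:
  ẍ = (ẋ'−ẋ)/dt = (0.173135462−0.626864146)/0.037777 = -12.010712
  θ̈ = (θ̇'−θ̇)/dt = (-2.229057064−-2.385725849)/0.037777 = 4.147200
  sinθ=-0.541679, cosθ=0.840585
  F = (M+m)·ẍ + m·l·cosθ·θ̈ − m·l·sinθ·θ̇² = -17.049278 + 1.264206 − -1.118057 = -14.667015
step 7→8:
  ẍ = (ẋ'−ẋ)/dt = (-0.137647230−0.173135462)/0.037777 = -8.226770
  θ̈ = (θ̇'−θ̇)/dt = (-2.214259872−-2.229057064)/0.037777 = 0.391698
  sinθ=-0.615136, cosθ=0.788421
  F = (M+m)·ẍ + m·l·cosθ·θ̈ − m·l·sinθ·θ̇² = -11.677949 + 0.111993 − -1.108395 = -10.457561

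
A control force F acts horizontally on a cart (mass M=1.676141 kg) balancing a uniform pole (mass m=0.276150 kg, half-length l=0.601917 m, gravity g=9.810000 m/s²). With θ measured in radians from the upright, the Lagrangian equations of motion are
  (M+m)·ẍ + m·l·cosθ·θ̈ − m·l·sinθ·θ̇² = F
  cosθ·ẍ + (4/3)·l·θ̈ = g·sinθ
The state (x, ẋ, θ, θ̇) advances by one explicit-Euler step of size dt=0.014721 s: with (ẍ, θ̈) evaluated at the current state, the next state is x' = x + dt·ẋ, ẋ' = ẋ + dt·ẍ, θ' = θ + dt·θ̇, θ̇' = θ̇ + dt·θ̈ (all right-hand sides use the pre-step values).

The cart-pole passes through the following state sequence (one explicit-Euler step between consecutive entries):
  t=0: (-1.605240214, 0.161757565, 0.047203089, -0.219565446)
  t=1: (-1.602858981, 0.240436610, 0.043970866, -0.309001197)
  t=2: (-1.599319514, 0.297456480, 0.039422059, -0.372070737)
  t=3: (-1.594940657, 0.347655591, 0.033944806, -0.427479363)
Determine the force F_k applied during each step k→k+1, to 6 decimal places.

F_0 = 9.425272 N
F_1 = 6.849797 N
F_2 = 6.031322 N

step 0→1:
  ẍ = (ẋ'−ẋ)/dt = (0.240436610−0.161757565)/0.014721 = 5.344681
  θ̈ = (θ̇'−θ̇)/dt = (-0.309001197−-0.219565446)/0.014721 = -6.075386
  sinθ=0.047186, cosθ=0.998886
  F = (M+m)·ẍ + m·l·cosθ·θ̈ − m·l·sinθ·θ̇² = 10.434372 + -1.008722 − 0.000378 = 9.425272
step 1→2:
  ẍ = (ẋ'−ẋ)/dt = (0.297456480−0.240436610)/0.014721 = 3.873369
  θ̈ = (θ̇'−θ̇)/dt = (-0.372070737−-0.309001197)/0.014721 = -4.284324
  sinθ=0.043957, cosθ=0.999033
  F = (M+m)·ẍ + m·l·cosθ·θ̈ − m·l·sinθ·θ̇² = 7.561944 + -0.711449 − 0.000698 = 6.849797
step 2→3:
  ẍ = (ẋ'−ẋ)/dt = (0.347655591−0.297456480)/0.014721 = 3.410034
  θ̈ = (θ̇'−θ̇)/dt = (-0.427479363−-0.372070737)/0.014721 = -3.763917
  sinθ=0.039412, cosθ=0.999223
  F = (M+m)·ẍ + m·l·cosθ·θ̈ − m·l·sinθ·θ̇² = 6.657379 + -0.625150 − 0.000907 = 6.031322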